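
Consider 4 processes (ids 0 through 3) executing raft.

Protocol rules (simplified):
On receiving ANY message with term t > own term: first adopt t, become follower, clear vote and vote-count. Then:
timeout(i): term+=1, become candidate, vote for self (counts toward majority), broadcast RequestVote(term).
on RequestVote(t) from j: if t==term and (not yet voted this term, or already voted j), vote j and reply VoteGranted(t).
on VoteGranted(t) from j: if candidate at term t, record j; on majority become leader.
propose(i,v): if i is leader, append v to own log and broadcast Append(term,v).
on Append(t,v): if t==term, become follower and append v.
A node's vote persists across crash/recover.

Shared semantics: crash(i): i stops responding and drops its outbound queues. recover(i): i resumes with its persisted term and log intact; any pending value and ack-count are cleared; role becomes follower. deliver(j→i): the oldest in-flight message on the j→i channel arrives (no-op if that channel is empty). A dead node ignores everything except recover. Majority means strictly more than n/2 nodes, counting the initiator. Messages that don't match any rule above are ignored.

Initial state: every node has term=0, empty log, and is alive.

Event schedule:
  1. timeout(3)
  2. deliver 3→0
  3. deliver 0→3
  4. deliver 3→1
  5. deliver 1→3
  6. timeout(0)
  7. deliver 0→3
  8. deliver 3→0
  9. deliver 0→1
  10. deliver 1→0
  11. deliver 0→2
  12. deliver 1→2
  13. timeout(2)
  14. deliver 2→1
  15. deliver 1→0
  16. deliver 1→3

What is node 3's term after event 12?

2

after 1 — timeout(3): n3:cand/t1/[-]
after 2 — deliver 3→0: n0:foll/t1/[-]
after 3 — deliver 0→3: ·
after 4 — deliver 3→1: n1:foll/t1/[-]
after 5 — deliver 1→3: n3:lead/t1/[-]
after 6 — timeout(0): n0:cand/t2/[-]
after 7 — deliver 0→3: n3:foll/t2/[-]
after 8 — deliver 3→0: ·
after 9 — deliver 0→1: n1:foll/t2/[-]
after 10 — deliver 1→0: n0:lead/t2/[-]
after 11 — deliver 0→2: n2:foll/t2/[-]
after 12 — deliver 1→2: ·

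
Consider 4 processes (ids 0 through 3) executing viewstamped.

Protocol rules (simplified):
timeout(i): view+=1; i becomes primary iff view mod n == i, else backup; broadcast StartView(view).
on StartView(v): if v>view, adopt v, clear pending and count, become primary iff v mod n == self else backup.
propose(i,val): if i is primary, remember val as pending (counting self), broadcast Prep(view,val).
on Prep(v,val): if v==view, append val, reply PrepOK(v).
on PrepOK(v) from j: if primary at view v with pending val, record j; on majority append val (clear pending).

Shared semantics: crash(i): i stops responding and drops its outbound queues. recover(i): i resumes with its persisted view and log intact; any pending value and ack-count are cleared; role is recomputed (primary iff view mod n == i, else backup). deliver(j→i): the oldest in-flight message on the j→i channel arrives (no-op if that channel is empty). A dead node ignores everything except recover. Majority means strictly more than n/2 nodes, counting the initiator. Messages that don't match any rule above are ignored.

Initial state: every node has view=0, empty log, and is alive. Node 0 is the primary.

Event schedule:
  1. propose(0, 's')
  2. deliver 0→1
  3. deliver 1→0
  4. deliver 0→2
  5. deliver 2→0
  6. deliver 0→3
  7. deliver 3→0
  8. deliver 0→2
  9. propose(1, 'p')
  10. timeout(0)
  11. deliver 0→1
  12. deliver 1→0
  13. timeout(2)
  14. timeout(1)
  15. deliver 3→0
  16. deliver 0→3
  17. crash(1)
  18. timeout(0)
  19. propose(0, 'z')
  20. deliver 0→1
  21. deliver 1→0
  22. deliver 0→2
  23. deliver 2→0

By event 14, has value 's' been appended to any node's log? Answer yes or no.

e1 propose(0,'s'): ·
e2 deliver 0→1: 1[back,v=0,s]
e3 deliver 1→0: ·
e4 deliver 0→2: 2[back,v=0,s]
e5 deliver 2→0: 0[prim,v=0,s]
e6 deliver 0→3: 3[back,v=0,s]
e7 deliver 3→0: ·
e8 deliver 0→2: ·
e9 propose(1,'p'): ·
e10 timeout(0): 0[back,v=1,s]
e11 deliver 0→1: 1[prim,v=1,s]
e12 deliver 1→0: ·
e13 timeout(2): 2[back,v=1,s]
e14 timeout(1): 1[back,v=2,s]

yes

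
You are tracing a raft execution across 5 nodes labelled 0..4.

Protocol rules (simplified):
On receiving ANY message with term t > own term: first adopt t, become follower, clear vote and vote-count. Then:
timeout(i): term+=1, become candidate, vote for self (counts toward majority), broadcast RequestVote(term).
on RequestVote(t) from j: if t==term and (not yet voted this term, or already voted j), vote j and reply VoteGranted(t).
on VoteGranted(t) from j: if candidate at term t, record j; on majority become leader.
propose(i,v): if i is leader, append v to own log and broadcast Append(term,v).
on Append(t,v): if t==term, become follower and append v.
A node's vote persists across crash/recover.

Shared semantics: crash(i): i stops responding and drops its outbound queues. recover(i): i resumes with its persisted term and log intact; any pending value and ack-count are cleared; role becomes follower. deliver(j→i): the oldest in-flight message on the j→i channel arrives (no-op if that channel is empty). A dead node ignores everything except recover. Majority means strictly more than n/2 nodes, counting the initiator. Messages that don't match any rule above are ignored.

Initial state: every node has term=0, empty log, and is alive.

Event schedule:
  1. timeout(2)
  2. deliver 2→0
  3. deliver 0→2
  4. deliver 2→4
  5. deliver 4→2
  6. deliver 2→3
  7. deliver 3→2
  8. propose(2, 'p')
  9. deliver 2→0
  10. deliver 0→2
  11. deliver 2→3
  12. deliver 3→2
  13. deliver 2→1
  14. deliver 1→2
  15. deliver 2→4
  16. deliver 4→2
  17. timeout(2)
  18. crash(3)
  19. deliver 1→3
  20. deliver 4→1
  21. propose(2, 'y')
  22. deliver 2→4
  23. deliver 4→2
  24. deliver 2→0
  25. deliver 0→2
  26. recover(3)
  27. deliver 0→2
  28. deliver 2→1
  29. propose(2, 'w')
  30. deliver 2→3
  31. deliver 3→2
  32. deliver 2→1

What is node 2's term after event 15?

1

1. timeout(2):  <2:cand t1 ->
2. deliver 2→0:  <0:foll t1 ->
3. deliver 0→2:  nop
4. deliver 2→4:  <4:foll t1 ->
5. deliver 4→2:  <2:lead t1 ->
6. deliver 2→3:  <3:foll t1 ->
7. deliver 3→2:  nop
8. propose(2,'p'):  <2:lead t1 p>
9. deliver 2→0:  <0:foll t1 p>
10. deliver 0→2:  nop
11. deliver 2→3:  <3:foll t1 p>
12. deliver 3→2:  nop
13. deliver 2→1:  <1:foll t1 ->
14. deliver 1→2:  nop
15. deliver 2→4:  <4:foll t1 p>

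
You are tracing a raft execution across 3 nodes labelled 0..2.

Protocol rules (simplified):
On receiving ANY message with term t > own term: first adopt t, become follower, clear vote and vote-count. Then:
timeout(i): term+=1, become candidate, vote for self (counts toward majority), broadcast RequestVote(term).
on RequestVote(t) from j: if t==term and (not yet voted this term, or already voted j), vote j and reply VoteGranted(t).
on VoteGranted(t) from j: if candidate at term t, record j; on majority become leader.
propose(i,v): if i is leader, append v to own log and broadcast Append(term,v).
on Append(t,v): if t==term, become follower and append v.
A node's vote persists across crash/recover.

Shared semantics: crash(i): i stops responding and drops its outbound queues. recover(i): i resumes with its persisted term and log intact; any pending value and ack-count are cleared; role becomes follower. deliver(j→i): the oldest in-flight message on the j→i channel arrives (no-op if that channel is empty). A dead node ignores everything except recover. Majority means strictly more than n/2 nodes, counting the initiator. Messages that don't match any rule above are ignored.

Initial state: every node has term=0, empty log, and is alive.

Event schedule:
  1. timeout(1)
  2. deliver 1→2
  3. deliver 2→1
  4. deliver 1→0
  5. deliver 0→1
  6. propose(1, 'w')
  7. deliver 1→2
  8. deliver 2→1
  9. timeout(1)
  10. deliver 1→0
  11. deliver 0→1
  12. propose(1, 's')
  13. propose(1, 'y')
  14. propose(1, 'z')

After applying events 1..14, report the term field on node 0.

1

e1 timeout(1): 1[cand,t=1,-]
e2 deliver 1→2: 2[foll,t=1,-]
e3 deliver 2→1: 1[lead,t=1,-]
e4 deliver 1→0: 0[foll,t=1,-]
e5 deliver 0→1: ·
e6 propose(1,'w'): 1[lead,t=1,w]
e7 deliver 1→2: 2[foll,t=1,w]
e8 deliver 2→1: ·
e9 timeout(1): 1[cand,t=2,w]
e10 deliver 1→0: 0[foll,t=1,w]
e11 deliver 0→1: ·
e12 propose(1,'s'): ·
e13 propose(1,'y'): ·
e14 propose(1,'z'): ·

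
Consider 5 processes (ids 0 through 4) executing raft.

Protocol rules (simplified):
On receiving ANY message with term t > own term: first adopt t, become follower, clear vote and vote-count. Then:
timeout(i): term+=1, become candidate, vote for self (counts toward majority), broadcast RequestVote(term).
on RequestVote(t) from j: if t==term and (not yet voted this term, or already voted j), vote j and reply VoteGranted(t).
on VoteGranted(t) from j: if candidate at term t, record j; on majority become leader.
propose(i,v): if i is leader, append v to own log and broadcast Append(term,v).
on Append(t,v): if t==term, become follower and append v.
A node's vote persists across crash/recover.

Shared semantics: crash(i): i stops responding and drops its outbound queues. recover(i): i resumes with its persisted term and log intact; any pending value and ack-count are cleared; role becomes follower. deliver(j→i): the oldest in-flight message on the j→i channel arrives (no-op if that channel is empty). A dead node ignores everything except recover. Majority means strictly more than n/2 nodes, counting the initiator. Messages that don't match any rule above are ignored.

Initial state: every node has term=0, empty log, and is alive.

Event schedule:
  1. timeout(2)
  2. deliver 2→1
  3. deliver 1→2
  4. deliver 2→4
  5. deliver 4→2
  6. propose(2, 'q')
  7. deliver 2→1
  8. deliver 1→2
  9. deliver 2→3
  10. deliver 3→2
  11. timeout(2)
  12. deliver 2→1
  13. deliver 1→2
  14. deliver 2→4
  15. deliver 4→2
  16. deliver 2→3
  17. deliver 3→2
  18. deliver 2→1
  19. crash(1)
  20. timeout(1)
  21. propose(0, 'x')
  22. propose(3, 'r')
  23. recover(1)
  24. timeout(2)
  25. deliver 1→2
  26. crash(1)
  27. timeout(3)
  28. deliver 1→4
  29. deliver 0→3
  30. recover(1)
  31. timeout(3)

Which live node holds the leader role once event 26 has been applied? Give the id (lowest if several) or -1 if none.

[1] timeout(2) → N2(cand t1 [-])
[2] deliver 2→1 → N1(foll t1 [-])
[3] deliver 1→2 → ∅
[4] deliver 2→4 → N4(foll t1 [-])
[5] deliver 4→2 → N2(lead t1 [-])
[6] propose(2,'q') → N2(lead t1 [q])
[7] deliver 2→1 → N1(foll t1 [q])
[8] deliver 1→2 → ∅
[9] deliver 2→3 → N3(foll t1 [-])
[10] deliver 3→2 → ∅
[11] timeout(2) → N2(cand t2 [q])
[12] deliver 2→1 → N1(foll t2 [q])
[13] deliver 1→2 → ∅
[14] deliver 2→4 → N4(foll t1 [q])
[15] deliver 4→2 → ∅
[16] deliver 2→3 → N3(foll t1 [q])
[17] deliver 3→2 → ∅
[18] deliver 2→1 → ∅
[19] crash(1) → N1(✗foll t2 [q])
[20] timeout(1) → ∅
[21] propose(0,'x') → ∅
[22] propose(3,'r') → ∅
[23] recover(1) → N1(foll t2 [q])
[24] timeout(2) → N2(cand t3 [q])
[25] deliver 1→2 → ∅
[26] crash(1) → N1(✗foll t2 [q])

-1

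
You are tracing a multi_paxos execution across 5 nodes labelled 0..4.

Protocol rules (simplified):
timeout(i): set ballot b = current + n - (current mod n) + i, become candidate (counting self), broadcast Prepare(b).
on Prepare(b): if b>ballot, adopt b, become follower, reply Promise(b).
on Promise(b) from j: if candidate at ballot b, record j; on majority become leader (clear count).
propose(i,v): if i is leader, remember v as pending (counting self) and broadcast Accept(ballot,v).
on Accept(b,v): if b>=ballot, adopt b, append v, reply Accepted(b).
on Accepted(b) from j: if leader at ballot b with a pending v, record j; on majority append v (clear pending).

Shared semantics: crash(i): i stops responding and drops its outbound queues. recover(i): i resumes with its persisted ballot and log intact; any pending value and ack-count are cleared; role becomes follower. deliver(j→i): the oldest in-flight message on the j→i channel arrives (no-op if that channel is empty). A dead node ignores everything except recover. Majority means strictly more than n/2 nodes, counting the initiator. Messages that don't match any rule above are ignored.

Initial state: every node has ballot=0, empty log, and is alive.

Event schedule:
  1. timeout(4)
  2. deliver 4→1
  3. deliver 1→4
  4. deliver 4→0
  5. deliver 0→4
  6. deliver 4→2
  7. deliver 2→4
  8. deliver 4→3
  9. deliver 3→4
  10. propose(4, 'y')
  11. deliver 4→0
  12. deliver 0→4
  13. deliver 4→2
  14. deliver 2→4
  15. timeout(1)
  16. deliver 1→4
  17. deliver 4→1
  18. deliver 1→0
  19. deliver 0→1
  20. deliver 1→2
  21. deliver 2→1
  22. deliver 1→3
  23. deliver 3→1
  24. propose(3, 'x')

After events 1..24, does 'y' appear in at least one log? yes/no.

yes

e1 timeout(4): 4[cand,b=9,-]
e2 deliver 4→1: 1[foll,b=9,-]
e3 deliver 1→4: ·
e4 deliver 4→0: 0[foll,b=9,-]
e5 deliver 0→4: 4[lead,b=9,-]
e6 deliver 4→2: 2[foll,b=9,-]
e7 deliver 2→4: ·
e8 deliver 4→3: 3[foll,b=9,-]
e9 deliver 3→4: ·
e10 propose(4,'y'): ·
e11 deliver 4→0: 0[foll,b=9,y]
e12 deliver 0→4: ·
e13 deliver 4→2: 2[foll,b=9,y]
e14 deliver 2→4: 4[lead,b=9,y]
e15 timeout(1): 1[cand,b=11,-]
e16 deliver 1→4: 4[foll,b=11,y]
e17 deliver 4→1: ·
e18 deliver 1→0: 0[foll,b=11,y]
e19 deliver 0→1: ·
e20 deliver 1→2: 2[foll,b=11,y]
e21 deliver 2→1: 1[lead,b=11,-]
e22 deliver 1→3: 3[foll,b=11,-]
e23 deliver 3→1: ·
e24 propose(3,'x'): ·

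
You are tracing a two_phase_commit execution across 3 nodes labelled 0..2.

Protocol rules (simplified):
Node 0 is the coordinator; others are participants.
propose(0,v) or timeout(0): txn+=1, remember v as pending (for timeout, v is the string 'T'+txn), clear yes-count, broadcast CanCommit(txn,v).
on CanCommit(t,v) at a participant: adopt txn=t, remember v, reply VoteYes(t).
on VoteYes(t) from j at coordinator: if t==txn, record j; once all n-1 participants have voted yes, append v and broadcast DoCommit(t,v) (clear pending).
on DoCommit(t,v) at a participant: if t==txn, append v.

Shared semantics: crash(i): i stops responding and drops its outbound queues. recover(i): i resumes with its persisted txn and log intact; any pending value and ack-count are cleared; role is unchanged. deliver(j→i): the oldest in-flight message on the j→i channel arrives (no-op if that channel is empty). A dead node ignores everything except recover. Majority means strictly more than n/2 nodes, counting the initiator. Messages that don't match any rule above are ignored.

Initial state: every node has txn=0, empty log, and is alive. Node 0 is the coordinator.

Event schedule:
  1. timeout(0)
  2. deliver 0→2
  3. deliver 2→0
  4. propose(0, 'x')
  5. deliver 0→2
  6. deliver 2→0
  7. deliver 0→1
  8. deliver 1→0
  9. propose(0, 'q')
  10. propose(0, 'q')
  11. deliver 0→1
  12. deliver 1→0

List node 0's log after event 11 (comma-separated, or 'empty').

empty

step 1 timeout(0): 0={coor,t=1,log=-}
step 2 deliver 0→2: 2={part,t=1,log=-}
step 3 deliver 2→0: —
step 4 propose(0,'x'): 0={coor,t=2,log=-}
step 5 deliver 0→2: 2={part,t=2,log=-}
step 6 deliver 2→0: —
step 7 deliver 0→1: 1={part,t=1,log=-}
step 8 deliver 1→0: —
step 9 propose(0,'q'): 0={coor,t=3,log=-}
step 10 propose(0,'q'): 0={coor,t=4,log=-}
step 11 deliver 0→1: 1={part,t=2,log=-}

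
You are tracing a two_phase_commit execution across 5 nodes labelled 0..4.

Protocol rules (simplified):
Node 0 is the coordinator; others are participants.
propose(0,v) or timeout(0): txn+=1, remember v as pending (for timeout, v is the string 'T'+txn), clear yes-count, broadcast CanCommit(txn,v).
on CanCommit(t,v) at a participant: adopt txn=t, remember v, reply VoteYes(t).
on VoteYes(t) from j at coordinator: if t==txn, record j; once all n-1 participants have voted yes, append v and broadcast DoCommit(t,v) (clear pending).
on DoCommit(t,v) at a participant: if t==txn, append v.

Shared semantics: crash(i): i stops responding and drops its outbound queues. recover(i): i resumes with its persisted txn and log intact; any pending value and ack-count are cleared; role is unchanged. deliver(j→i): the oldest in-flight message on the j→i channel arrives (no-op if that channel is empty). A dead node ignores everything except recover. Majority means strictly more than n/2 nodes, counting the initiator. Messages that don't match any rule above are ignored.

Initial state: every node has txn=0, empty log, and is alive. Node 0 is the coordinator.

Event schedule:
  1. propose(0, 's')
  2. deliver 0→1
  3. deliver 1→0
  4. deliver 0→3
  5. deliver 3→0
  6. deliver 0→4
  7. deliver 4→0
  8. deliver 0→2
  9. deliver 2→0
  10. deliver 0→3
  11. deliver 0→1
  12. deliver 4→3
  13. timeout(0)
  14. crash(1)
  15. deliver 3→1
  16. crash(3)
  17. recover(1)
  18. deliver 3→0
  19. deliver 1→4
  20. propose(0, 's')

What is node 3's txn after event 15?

after 1 — propose(0,'s'): n0:coor/t1/[-]
after 2 — deliver 0→1: n1:part/t1/[-]
after 3 — deliver 1→0: ·
after 4 — deliver 0→3: n3:part/t1/[-]
after 5 — deliver 3→0: ·
after 6 — deliver 0→4: n4:part/t1/[-]
after 7 — deliver 4→0: ·
after 8 — deliver 0→2: n2:part/t1/[-]
after 9 — deliver 2→0: n0:coor/t1/[s]
after 10 — deliver 0→3: n3:part/t1/[s]
after 11 — deliver 0→1: n1:part/t1/[s]
after 12 — deliver 4→3: ·
after 13 — timeout(0): n0:coor/t2/[s]
after 14 — crash(1): n1:✗part/t1/[s]
after 15 — deliver 3→1: ·

1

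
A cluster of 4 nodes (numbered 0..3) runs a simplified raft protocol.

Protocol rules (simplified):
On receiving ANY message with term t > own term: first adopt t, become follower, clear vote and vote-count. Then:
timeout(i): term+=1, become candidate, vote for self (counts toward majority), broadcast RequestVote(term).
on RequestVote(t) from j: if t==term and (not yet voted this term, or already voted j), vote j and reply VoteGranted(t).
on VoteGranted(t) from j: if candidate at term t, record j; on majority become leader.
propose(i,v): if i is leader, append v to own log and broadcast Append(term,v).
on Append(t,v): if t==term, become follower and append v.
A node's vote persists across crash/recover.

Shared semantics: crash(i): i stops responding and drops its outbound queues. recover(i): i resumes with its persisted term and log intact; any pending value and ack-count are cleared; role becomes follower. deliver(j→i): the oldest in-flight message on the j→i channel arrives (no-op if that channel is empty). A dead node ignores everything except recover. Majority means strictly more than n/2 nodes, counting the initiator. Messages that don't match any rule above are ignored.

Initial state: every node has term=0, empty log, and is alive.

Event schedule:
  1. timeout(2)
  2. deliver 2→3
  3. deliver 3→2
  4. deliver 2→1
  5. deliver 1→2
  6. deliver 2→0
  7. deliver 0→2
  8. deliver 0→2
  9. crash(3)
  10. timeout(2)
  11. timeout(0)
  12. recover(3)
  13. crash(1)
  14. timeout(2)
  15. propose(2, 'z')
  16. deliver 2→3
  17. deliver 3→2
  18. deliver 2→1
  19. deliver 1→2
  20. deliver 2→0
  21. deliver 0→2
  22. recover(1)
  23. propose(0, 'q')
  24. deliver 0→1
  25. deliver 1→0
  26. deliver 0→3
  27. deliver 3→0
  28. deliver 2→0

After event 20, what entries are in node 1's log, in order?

empty

1. timeout(2):  <2:cand t1 ->
2. deliver 2→3:  <3:foll t1 ->
3. deliver 3→2:  nop
4. deliver 2→1:  <1:foll t1 ->
5. deliver 1→2:  <2:lead t1 ->
6. deliver 2→0:  <0:foll t1 ->
7. deliver 0→2:  nop
8. deliver 0→2:  nop
9. crash(3):  <3:✗foll t1 ->
10. timeout(2):  <2:cand t2 ->
11. timeout(0):  <0:cand t2 ->
12. recover(3):  <3:foll t1 ->
13. crash(1):  <1:✗foll t1 ->
14. timeout(2):  <2:cand t3 ->
15. propose(2,'z'):  nop
16. deliver 2→3:  <3:foll t2 ->
17. deliver 3→2:  nop
18. deliver 2→1:  nop
19. deliver 1→2:  nop
20. deliver 2→0:  nop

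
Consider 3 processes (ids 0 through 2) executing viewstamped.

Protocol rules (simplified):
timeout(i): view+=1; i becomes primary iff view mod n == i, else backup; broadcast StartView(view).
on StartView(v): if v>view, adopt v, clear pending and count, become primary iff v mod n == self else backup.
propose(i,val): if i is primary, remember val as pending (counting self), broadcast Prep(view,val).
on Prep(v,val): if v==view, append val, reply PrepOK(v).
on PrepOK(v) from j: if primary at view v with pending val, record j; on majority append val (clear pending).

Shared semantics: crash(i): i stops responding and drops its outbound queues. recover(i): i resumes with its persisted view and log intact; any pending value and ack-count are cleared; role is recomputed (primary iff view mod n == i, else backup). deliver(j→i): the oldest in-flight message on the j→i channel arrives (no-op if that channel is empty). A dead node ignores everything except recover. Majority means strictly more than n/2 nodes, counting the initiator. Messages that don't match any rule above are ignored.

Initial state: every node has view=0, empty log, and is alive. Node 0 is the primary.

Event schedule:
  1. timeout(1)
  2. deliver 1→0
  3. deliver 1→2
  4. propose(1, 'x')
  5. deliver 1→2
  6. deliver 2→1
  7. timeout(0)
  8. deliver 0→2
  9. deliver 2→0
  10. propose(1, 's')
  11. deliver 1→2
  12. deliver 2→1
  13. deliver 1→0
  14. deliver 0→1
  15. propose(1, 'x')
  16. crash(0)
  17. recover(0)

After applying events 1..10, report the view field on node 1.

1

1. timeout(1):  <1:prim v1 ->
2. deliver 1→0:  <0:back v1 ->
3. deliver 1→2:  <2:back v1 ->
4. propose(1,'x'):  nop
5. deliver 1→2:  <2:back v1 x>
6. deliver 2→1:  <1:prim v1 x>
7. timeout(0):  <0:back v2 ->
8. deliver 0→2:  <2:prim v2 x>
9. deliver 2→0:  nop
10. propose(1,'s'):  nop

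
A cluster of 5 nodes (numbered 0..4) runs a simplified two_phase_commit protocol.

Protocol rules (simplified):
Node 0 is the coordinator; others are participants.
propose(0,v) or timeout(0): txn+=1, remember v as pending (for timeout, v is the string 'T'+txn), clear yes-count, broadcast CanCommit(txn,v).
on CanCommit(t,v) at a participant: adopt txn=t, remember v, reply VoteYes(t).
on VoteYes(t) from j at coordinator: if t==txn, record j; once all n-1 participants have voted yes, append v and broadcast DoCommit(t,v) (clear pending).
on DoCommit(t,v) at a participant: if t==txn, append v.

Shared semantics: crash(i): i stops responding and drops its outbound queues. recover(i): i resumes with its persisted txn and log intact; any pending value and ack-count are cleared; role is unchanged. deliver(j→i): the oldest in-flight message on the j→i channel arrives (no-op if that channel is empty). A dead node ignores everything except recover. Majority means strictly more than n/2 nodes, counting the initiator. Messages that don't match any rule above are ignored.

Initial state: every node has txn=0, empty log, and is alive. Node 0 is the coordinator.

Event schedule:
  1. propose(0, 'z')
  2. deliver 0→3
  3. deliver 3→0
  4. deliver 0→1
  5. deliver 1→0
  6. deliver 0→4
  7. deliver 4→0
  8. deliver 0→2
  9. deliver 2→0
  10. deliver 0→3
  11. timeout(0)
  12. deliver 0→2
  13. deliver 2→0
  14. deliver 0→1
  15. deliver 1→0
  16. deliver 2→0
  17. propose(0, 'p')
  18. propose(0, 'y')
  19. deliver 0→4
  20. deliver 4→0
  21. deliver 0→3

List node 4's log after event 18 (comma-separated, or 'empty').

empty

after 1 — propose(0,'z'): n0:coor/t1/[-]
after 2 — deliver 0→3: n3:part/t1/[-]
after 3 — deliver 3→0: ·
after 4 — deliver 0→1: n1:part/t1/[-]
after 5 — deliver 1→0: ·
after 6 — deliver 0→4: n4:part/t1/[-]
after 7 — deliver 4→0: ·
after 8 — deliver 0→2: n2:part/t1/[-]
after 9 — deliver 2→0: n0:coor/t1/[z]
after 10 — deliver 0→3: n3:part/t1/[z]
after 11 — timeout(0): n0:coor/t2/[z]
after 12 — deliver 0→2: n2:part/t1/[z]
after 13 — deliver 2→0: ·
after 14 — deliver 0→1: n1:part/t1/[z]
after 15 — deliver 1→0: ·
after 16 — deliver 2→0: ·
after 17 — propose(0,'p'): n0:coor/t3/[z]
after 18 — propose(0,'y'): n0:coor/t4/[z]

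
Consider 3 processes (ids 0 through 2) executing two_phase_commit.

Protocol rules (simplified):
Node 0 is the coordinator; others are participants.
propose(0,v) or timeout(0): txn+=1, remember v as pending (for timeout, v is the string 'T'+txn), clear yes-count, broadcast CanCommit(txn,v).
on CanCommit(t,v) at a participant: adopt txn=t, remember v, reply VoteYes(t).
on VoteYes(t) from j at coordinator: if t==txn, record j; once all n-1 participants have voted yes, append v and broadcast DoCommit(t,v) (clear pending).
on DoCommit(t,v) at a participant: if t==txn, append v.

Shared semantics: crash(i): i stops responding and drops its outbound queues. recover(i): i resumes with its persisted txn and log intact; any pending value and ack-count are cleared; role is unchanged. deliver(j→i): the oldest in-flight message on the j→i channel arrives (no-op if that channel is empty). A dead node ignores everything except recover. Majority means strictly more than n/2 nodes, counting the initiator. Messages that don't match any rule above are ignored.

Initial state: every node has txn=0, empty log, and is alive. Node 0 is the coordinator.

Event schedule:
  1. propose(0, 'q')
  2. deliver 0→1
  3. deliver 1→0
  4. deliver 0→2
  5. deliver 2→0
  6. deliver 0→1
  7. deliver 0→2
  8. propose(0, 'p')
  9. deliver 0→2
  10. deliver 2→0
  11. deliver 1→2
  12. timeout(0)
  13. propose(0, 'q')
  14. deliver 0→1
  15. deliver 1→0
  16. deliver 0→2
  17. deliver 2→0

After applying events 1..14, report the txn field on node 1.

after 1 — propose(0,'q'): n0:coor/t1/[-]
after 2 — deliver 0→1: n1:part/t1/[-]
after 3 — deliver 1→0: ·
after 4 — deliver 0→2: n2:part/t1/[-]
after 5 — deliver 2→0: n0:coor/t1/[q]
after 6 — deliver 0→1: n1:part/t1/[q]
after 7 — deliver 0→2: n2:part/t1/[q]
after 8 — propose(0,'p'): n0:coor/t2/[q]
after 9 — deliver 0→2: n2:part/t2/[q]
after 10 — deliver 2→0: ·
after 11 — deliver 1→2: ·
after 12 — timeout(0): n0:coor/t3/[q]
after 13 — propose(0,'q'): n0:coor/t4/[q]
after 14 — deliver 0→1: n1:part/t2/[q]

2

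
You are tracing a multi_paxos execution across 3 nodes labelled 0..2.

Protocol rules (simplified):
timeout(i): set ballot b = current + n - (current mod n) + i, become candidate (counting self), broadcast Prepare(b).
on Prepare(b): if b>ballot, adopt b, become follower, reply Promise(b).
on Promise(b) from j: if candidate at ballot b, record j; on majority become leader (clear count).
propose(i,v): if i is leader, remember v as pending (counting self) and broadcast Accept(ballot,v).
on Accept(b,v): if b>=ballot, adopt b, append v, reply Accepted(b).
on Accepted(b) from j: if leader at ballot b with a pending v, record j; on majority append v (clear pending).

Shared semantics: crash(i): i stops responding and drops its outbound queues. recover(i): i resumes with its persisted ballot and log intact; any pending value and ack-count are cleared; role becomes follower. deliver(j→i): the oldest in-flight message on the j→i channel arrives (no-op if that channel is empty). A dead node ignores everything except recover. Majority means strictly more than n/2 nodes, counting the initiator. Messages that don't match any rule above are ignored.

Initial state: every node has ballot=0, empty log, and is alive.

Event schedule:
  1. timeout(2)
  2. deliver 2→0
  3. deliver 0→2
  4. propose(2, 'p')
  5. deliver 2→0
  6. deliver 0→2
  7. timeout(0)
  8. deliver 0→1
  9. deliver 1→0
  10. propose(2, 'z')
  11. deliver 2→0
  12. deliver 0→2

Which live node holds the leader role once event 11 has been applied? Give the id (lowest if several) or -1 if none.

1. timeout(2):  <2:cand b5 ->
2. deliver 2→0:  <0:foll b5 ->
3. deliver 0→2:  <2:lead b5 ->
4. propose(2,'p'):  nop
5. deliver 2→0:  <0:foll b5 p>
6. deliver 0→2:  <2:lead b5 p>
7. timeout(0):  <0:cand b6 p>
8. deliver 0→1:  <1:foll b6 ->
9. deliver 1→0:  <0:lead b6 p>
10. propose(2,'z'):  nop
11. deliver 2→0:  nop

0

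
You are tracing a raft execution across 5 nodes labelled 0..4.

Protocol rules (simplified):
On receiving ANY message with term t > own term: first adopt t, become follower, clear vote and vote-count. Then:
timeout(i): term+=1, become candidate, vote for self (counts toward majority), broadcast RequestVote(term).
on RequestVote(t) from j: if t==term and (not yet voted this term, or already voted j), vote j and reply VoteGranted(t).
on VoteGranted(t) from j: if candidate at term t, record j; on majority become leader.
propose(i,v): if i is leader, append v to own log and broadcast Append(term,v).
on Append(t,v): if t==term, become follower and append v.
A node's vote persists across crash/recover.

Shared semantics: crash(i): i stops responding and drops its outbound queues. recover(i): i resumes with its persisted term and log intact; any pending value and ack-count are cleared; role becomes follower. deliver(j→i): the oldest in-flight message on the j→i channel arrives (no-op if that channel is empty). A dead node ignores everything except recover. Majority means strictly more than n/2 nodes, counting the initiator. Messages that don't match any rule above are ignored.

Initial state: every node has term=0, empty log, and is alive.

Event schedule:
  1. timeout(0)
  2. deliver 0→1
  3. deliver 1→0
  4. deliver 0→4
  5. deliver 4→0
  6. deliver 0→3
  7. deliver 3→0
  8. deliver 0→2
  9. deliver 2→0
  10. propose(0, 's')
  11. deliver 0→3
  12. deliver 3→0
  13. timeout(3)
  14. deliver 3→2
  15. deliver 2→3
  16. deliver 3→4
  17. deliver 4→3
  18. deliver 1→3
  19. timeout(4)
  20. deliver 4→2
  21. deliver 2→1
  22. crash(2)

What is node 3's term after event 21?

2

after 1 — timeout(0): n0:cand/t1/[-]
after 2 — deliver 0→1: n1:foll/t1/[-]
after 3 — deliver 1→0: ·
after 4 — deliver 0→4: n4:foll/t1/[-]
after 5 — deliver 4→0: n0:lead/t1/[-]
after 6 — deliver 0→3: n3:foll/t1/[-]
after 7 — deliver 3→0: ·
after 8 — deliver 0→2: n2:foll/t1/[-]
after 9 — deliver 2→0: ·
after 10 — propose(0,'s'): n0:lead/t1/[s]
after 11 — deliver 0→3: n3:foll/t1/[s]
after 12 — deliver 3→0: ·
after 13 — timeout(3): n3:cand/t2/[s]
after 14 — deliver 3→2: n2:foll/t2/[-]
after 15 — deliver 2→3: ·
after 16 — deliver 3→4: n4:foll/t2/[-]
after 17 — deliver 4→3: n3:lead/t2/[s]
after 18 — deliver 1→3: ·
after 19 — timeout(4): n4:cand/t3/[-]
after 20 — deliver 4→2: n2:foll/t3/[-]
after 21 — deliver 2→1: ·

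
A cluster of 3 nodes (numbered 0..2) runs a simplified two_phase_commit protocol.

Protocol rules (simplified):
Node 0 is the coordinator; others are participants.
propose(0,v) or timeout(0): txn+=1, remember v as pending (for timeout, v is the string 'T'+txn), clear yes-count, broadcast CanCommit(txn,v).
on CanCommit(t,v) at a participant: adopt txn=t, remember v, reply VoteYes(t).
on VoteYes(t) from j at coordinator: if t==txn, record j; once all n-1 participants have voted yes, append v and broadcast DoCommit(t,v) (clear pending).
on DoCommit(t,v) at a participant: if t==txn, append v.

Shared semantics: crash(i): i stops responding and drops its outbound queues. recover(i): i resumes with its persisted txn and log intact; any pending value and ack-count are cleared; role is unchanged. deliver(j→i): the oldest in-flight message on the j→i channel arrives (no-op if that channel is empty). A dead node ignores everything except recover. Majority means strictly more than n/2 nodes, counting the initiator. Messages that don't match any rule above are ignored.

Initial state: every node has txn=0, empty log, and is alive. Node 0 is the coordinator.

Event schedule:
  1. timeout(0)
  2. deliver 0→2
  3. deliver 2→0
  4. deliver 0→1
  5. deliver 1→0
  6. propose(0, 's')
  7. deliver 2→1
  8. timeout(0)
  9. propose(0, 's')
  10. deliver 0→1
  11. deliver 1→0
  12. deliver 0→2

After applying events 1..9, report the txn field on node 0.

4

e1 timeout(0): 0[coor,t=1,-]
e2 deliver 0→2: 2[part,t=1,-]
e3 deliver 2→0: ·
e4 deliver 0→1: 1[part,t=1,-]
e5 deliver 1→0: 0[coor,t=1,T1]
e6 propose(0,'s'): 0[coor,t=2,T1]
e7 deliver 2→1: ·
e8 timeout(0): 0[coor,t=3,T1]
e9 propose(0,'s'): 0[coor,t=4,T1]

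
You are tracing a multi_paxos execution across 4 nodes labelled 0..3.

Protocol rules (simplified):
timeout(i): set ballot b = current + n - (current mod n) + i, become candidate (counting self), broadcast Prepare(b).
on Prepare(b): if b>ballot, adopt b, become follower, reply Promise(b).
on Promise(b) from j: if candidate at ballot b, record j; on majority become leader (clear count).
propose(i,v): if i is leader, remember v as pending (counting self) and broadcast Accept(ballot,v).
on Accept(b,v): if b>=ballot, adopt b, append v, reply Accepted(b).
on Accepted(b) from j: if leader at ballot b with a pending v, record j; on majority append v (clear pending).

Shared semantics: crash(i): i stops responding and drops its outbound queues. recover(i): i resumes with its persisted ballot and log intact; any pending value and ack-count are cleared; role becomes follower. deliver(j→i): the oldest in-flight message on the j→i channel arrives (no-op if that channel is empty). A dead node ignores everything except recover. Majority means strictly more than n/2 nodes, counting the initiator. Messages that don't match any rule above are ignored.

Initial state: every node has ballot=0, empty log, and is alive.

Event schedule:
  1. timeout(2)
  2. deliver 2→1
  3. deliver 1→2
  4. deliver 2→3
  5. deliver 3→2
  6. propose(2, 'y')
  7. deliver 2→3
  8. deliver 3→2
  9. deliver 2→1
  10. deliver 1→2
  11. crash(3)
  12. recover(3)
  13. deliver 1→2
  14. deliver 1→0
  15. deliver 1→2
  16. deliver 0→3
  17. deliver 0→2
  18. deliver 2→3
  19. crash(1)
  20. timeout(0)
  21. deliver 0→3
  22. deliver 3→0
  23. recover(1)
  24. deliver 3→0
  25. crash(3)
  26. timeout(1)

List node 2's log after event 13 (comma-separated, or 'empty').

after 1 — timeout(2): n2:cand/b6/[-]
after 2 — deliver 2→1: n1:foll/b6/[-]
after 3 — deliver 1→2: ·
after 4 — deliver 2→3: n3:foll/b6/[-]
after 5 — deliver 3→2: n2:lead/b6/[-]
after 6 — propose(2,'y'): ·
after 7 — deliver 2→3: n3:foll/b6/[y]
after 8 — deliver 3→2: ·
after 9 — deliver 2→1: n1:foll/b6/[y]
after 10 — deliver 1→2: n2:lead/b6/[y]
after 11 — crash(3): n3:✗foll/b6/[y]
after 12 — recover(3): n3:foll/b6/[y]
after 13 — deliver 1→2: ·

y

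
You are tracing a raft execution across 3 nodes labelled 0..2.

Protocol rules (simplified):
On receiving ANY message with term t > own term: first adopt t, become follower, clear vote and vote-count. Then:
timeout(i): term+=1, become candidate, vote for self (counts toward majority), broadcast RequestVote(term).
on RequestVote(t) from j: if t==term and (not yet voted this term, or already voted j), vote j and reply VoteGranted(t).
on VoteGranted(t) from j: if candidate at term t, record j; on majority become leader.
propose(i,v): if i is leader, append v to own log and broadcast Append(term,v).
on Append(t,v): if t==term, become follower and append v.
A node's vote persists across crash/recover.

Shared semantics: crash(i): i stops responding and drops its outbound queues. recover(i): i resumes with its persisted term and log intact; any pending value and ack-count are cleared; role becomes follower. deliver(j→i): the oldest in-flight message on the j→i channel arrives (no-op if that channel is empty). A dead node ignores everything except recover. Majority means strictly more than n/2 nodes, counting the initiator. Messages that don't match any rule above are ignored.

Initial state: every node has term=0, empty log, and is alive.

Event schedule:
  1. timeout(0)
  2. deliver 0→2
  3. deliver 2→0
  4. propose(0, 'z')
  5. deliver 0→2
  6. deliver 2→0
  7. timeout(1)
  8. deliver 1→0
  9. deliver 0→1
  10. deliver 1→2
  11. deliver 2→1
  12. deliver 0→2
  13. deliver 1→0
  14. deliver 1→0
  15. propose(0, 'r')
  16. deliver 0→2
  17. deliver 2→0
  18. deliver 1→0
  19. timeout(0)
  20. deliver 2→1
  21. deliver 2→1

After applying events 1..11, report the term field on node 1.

[1] timeout(0) → N0(cand t1 [-])
[2] deliver 0→2 → N2(foll t1 [-])
[3] deliver 2→0 → N0(lead t1 [-])
[4] propose(0,'z') → N0(lead t1 [z])
[5] deliver 0→2 → N2(foll t1 [z])
[6] deliver 2→0 → ∅
[7] timeout(1) → N1(cand t1 [-])
[8] deliver 1→0 → ∅
[9] deliver 0→1 → ∅
[10] deliver 1→2 → ∅
[11] deliver 2→1 → ∅

1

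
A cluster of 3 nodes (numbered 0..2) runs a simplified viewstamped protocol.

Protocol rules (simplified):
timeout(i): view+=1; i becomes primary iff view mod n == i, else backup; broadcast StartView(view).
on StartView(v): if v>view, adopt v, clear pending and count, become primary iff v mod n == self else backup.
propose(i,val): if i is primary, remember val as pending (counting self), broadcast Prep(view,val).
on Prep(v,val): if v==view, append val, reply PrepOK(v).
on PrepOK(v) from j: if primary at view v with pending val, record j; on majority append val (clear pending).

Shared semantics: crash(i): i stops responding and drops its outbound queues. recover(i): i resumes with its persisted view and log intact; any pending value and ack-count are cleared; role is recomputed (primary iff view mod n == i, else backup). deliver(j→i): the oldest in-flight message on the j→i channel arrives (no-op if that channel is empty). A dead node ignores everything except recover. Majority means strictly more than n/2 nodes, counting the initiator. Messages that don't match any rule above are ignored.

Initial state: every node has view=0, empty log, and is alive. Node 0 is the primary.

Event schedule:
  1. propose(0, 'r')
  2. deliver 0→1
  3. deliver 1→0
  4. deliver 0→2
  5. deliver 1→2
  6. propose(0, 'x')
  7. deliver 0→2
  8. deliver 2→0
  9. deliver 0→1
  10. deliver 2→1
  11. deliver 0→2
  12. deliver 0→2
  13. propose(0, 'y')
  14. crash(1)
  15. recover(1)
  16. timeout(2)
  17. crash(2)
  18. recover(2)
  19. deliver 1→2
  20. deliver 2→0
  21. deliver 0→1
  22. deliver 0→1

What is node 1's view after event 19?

0

step 1 propose(0,'r'): —
step 2 deliver 0→1: 1={back,v=0,log=r}
step 3 deliver 1→0: 0={prim,v=0,log=r}
step 4 deliver 0→2: 2={back,v=0,log=r}
step 5 deliver 1→2: —
step 6 propose(0,'x'): —
step 7 deliver 0→2: 2={back,v=0,log=r,x}
step 8 deliver 2→0: 0={prim,v=0,log=r,x}
step 9 deliver 0→1: 1={back,v=0,log=r,x}
step 10 deliver 2→1: —
step 11 deliver 0→2: —
step 12 deliver 0→2: —
step 13 propose(0,'y'): —
step 14 crash(1): 1={✗back,v=0,log=r,x}
step 15 recover(1): 1={back,v=0,log=r,x}
step 16 timeout(2): 2={back,v=1,log=r,x}
step 17 crash(2): 2={✗back,v=1,log=r,x}
step 18 recover(2): 2={back,v=1,log=r,x}
step 19 deliver 1→2: —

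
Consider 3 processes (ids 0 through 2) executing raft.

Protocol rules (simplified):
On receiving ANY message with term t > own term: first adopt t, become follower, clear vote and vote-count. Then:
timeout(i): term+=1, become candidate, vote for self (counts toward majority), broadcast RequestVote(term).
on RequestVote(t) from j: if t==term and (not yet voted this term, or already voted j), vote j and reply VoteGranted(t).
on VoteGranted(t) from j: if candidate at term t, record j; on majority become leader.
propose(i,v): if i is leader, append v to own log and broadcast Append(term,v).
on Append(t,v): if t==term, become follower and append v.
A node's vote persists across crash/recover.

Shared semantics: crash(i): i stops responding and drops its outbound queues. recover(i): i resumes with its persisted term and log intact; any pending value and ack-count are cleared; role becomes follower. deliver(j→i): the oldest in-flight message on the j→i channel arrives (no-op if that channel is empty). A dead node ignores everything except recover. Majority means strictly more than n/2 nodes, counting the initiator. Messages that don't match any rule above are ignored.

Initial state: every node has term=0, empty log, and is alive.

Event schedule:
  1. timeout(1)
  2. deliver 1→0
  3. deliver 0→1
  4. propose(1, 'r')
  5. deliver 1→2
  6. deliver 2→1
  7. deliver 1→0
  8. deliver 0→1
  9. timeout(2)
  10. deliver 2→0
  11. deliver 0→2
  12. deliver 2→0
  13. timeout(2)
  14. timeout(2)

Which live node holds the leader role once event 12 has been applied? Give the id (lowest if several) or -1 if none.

1

1. timeout(1):  <1:cand t1 ->
2. deliver 1→0:  <0:foll t1 ->
3. deliver 0→1:  <1:lead t1 ->
4. propose(1,'r'):  <1:lead t1 r>
5. deliver 1→2:  <2:foll t1 ->
6. deliver 2→1:  nop
7. deliver 1→0:  <0:foll t1 r>
8. deliver 0→1:  nop
9. timeout(2):  <2:cand t2 ->
10. deliver 2→0:  <0:foll t2 r>
11. deliver 0→2:  <2:lead t2 ->
12. deliver 2→0:  nop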